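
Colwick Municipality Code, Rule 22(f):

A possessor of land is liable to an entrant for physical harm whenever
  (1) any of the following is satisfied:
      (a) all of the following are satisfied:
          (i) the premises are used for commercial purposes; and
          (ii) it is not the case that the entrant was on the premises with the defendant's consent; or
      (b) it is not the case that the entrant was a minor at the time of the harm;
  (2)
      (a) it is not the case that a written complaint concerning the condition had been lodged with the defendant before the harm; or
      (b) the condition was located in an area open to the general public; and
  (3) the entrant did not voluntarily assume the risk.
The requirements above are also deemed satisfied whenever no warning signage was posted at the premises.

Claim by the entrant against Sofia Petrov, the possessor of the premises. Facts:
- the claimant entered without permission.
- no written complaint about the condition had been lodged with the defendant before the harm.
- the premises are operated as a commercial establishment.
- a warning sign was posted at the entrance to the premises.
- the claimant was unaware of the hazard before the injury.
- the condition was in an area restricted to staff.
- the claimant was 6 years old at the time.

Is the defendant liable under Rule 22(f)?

(i) commercial use — holds.
(ii) not (consent to enter) — satisfied.
(a): T AND T → true.
(b) not (entrant a minor) — not satisfied.
(1) = T OR F = true.
(a) not (complaint lodged) — satisfied.
(b) public area — not met.
(2): T OR F → true.
(3) no assumed risk — met.
Overall: T AND T AND T → true.
Exception (no signage posted) — not satisfied.
Result: main true OR exception false → true.

Yes — liable.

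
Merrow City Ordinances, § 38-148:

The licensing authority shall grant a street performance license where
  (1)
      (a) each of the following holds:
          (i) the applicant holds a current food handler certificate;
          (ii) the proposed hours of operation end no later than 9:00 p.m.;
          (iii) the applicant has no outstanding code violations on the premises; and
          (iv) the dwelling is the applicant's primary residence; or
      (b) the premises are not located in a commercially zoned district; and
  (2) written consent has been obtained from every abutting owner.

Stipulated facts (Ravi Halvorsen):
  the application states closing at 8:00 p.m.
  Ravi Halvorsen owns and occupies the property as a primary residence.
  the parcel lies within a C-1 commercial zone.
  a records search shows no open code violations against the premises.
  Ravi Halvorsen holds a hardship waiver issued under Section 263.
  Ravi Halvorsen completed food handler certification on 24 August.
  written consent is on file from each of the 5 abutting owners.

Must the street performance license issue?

(i) food handler cert. — holds.
(ii) closes by 9 p.m. — satisfied.
(iii) no code violations — satisfied.
(iv) primary residence — holds.
(a) = T AND T AND T AND T = true.
(b) not (commercially zoned) — not met.
(1) = T OR F = true.
(2) all abutters consent — satisfied.
Overall = T AND T = true.

Yes — granted.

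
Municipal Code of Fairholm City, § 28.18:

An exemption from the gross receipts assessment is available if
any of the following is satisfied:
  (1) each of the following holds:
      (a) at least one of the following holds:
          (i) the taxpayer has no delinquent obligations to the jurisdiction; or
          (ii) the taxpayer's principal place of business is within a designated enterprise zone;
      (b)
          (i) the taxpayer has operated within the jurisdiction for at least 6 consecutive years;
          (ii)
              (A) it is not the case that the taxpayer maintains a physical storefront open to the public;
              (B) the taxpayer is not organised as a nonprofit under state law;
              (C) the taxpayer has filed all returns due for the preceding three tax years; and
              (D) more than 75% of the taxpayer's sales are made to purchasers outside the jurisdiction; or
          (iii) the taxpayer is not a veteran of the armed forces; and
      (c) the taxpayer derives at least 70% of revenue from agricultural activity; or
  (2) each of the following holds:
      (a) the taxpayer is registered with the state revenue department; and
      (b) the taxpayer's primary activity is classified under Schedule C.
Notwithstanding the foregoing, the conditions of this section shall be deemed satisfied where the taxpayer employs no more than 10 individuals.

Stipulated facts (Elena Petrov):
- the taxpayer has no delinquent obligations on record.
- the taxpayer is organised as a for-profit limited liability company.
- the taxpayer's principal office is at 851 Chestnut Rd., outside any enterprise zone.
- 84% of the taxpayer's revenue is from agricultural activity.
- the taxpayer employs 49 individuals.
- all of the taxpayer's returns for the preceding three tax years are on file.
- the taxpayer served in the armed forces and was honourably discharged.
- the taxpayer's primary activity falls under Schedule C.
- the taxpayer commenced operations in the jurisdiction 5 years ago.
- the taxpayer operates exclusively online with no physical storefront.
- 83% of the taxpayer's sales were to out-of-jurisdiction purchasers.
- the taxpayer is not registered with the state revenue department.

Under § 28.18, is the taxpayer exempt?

Yes — exempt.

(i) no delinquency — met.
(ii) in enterprise zone — fails.
(a): T OR F → true.
(i) ≥ 6 yrs in jurisdiction — not met.
(A) not (has storefront) — met.
(B) not (nonprofit) — satisfied.
(C) returns current — satisfied.
(D) >75% out-of-jur. sales — holds.
(ii) = T AND T AND T AND T = true.
(iii) not (veteran) — not satisfied.
(b): F OR T OR F → true.
(c) ≥70% agricultural — met.
(1): T AND T AND T → true.
(a) state-registered — not satisfied.
(b) Schedule C activity — satisfied.
So (2) is not satisfied (F AND T).
So Overall is satisfied (T OR F).
Exception (≤ 10 employees) — not satisfied.
Result: main true OR exception false → true.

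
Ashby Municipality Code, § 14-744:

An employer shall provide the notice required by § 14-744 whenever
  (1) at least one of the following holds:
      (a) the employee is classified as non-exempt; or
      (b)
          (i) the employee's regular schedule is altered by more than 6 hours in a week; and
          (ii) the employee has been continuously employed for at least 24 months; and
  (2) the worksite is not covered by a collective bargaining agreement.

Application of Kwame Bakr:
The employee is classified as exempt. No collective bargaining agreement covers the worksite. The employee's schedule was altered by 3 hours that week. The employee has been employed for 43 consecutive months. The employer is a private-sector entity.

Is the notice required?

No — not required.

(a) non-exempt — not satisfied.
(i) schedule shift > 6h — not satisfied.
(ii) tenure ≥ 24 mo. — met.
(b) = F AND T = false.
(1) = F OR F = false.
(2) no CBA — holds.
Overall = F AND T = false.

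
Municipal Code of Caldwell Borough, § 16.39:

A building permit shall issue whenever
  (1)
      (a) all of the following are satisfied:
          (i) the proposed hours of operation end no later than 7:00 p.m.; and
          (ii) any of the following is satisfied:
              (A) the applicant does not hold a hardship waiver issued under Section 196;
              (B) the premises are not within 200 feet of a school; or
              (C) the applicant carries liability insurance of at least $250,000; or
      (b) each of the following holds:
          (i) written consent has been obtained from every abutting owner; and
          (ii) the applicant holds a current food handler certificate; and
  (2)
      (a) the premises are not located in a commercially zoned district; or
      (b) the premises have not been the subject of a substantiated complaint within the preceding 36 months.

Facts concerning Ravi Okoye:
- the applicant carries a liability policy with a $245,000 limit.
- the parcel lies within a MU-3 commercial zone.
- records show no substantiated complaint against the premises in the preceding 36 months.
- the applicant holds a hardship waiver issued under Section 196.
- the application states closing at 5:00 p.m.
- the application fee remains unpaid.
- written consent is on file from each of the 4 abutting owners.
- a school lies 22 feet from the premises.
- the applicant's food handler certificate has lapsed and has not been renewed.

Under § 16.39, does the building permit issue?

(i) closes by 7 p.m. — satisfied.
(A) not (hardship waiver) — fails.
(B) ≥200 ft from school — not met.
(C) insurance ≥ $250,000 — fails.
(ii): F OR F OR F → false.
(a) = T AND F = false.
(i) all abutters consent — satisfied.
(ii) food handler cert. — fails.
(b) = T AND F = false.
(1): F OR F → false.
(a) not (commercially zoned) — not met.
(b) no complaint in 36 mo. — met.
(2): F OR T → true.
So Overall is not satisfied (F AND T).

No — denied.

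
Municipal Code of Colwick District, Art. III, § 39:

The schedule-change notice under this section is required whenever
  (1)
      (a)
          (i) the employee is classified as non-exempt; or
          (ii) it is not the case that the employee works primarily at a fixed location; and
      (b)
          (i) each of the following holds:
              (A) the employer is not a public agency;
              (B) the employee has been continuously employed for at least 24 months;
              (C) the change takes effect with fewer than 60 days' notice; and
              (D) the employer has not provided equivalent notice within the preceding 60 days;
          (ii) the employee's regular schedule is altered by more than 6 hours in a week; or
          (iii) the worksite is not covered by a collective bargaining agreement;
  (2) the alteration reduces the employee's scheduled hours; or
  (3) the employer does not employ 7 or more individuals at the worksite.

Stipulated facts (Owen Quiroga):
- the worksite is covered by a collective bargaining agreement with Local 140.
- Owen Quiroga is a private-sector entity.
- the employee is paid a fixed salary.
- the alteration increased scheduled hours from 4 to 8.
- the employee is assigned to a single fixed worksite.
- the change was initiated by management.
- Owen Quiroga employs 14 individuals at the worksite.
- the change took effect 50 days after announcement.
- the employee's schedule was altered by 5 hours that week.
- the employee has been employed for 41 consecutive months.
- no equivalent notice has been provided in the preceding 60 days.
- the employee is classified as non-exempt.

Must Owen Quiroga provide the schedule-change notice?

Yes — required.

(i) non-exempt — met.
(ii) not (fixed location) — fails.
(a): T OR F → true.
(A) not (public agency) — met.
(B) tenure ≥ 24 mo. — holds.
(C) < 60 days' notice — met.
(D) no recent notice — met.
So (i) is satisfied (T AND T AND T AND T).
(ii) schedule shift > 6h — fails.
(iii) no CBA — not met.
So (b) is satisfied (T OR F OR F).
(1): T AND T → true.
(2) hours reduced — not satisfied.
(3) not (≥ 7 at site) — not met.
So Overall is satisfied (T OR F OR F).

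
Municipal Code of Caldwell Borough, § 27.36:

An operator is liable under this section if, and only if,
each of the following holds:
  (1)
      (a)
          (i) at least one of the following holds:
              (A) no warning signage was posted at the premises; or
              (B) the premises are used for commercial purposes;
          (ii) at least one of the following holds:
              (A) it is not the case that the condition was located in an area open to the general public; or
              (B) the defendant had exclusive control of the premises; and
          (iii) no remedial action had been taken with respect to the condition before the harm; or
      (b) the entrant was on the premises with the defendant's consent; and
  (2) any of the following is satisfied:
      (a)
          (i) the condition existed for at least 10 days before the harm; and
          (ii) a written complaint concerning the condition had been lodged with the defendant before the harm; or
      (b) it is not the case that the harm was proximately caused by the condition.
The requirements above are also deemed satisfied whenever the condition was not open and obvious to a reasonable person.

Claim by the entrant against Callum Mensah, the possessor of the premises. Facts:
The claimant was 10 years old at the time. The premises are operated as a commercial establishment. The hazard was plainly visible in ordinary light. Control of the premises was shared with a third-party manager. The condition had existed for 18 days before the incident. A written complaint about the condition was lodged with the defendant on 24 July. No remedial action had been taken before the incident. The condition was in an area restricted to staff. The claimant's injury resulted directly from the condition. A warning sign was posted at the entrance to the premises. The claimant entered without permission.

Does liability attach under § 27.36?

Yes — liable.

(A) no signage posted — fails.
(B) commercial use — met.
(i) = F OR T = true.
(A) not (public area) — holds.
(B) exclusive control — fails.
(ii): T OR F → true.
(iii) no remedial action — satisfied.
(a) = T AND T AND T = true.
(b) consent to enter — fails.
(1): T OR F → true.
(i) condition ≥10 days old — holds.
(ii) complaint lodged — met.
So (a) is satisfied (T AND T).
(b) not (proximate cause) — fails.
(2): T OR F → true.
So Overall is satisfied (T AND T).
Exception (not open/obvious) — not satisfied.
Result: main true OR exception false → true.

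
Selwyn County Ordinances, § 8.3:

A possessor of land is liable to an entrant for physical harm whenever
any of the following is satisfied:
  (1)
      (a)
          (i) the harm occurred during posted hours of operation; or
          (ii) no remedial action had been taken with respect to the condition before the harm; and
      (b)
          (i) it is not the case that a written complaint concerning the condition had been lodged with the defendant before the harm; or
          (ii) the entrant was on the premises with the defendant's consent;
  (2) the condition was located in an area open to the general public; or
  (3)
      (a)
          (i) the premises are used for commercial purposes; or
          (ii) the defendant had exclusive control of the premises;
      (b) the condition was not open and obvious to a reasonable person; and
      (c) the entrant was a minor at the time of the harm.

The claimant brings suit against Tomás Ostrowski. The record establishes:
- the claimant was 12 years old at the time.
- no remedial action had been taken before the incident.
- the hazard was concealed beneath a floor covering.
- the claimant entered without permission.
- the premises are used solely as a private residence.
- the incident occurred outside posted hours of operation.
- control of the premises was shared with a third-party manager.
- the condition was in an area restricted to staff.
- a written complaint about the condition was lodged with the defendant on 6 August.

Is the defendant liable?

No — not liable.

(i) during posted hours — fails.
(ii) no remedial action — met.
So (a) is satisfied (F OR T).
(i) not (complaint lodged) — not satisfied.
(ii) consent to enter — not satisfied.
(b): F OR F → false.
(1): T AND F → false.
(2) public area — fails.
(i) commercial use — not satisfied.
(ii) exclusive control — not met.
(a): F OR F → false.
(b) not open/obvious — satisfied.
(c) entrant a minor — holds.
(3): F AND T AND T → false.
Overall = F OR F OR F = false.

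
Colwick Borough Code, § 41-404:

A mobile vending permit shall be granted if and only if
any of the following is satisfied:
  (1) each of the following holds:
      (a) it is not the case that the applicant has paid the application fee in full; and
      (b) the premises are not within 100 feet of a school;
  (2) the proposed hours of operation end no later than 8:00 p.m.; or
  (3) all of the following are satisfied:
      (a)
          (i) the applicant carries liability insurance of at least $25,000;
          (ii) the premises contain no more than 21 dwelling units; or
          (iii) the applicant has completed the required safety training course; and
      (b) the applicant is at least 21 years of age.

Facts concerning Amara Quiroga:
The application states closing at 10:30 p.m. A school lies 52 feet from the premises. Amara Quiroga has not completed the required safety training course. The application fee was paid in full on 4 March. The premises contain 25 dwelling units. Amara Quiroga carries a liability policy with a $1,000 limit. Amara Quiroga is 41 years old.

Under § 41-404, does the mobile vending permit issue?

No — denied.

(a) not (fee paid) — not satisfied.
(b) ≥100 ft from school — not satisfied.
So (1) is not satisfied (F AND F).
(2) closes by 8 p.m. — fails.
(i) insurance ≥ $25,000 — not met.
(ii) ≤ 21 units — fails.
(iii) safety training — fails.
(a): F OR F OR F → false.
(b) age ≥ 21 — met.
(3) = F AND T = false.
Overall = F OR F OR F = false.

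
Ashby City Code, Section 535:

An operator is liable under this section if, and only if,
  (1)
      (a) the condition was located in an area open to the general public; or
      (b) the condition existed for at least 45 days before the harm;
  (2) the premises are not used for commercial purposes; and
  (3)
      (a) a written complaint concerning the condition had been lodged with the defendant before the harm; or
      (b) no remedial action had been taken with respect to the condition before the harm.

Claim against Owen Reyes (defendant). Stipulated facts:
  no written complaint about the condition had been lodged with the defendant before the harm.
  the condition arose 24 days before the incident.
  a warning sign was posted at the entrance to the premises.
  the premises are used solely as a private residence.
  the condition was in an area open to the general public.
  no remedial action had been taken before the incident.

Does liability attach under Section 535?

Yes — liable.

(a) public area — satisfied.
(b) condition ≥45 days old — fails.
So (1) is satisfied (T OR F).
(2) not (commercial use) — met.
(a) complaint lodged — not met.
(b) no remedial action — met.
(3) = F OR T = true.
Overall: T AND T AND T → true.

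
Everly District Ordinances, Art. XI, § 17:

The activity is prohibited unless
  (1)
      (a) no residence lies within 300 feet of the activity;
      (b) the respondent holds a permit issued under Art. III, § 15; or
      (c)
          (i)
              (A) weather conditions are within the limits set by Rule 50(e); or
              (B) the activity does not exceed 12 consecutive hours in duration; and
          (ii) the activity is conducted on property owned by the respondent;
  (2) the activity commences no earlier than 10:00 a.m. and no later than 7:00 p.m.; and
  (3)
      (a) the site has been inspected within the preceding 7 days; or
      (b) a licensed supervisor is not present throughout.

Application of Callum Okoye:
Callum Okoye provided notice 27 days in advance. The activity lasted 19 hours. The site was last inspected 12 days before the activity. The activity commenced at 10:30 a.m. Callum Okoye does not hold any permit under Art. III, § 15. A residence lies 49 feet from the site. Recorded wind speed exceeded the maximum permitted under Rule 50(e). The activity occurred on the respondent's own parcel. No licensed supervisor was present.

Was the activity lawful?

No — unlawful.

(a) no residence in 300 ft — not met.
(b) holds permit — not satisfied.
(A) weather ok — fails.
(B) ≤ 12 hrs duration — fails.
So (i) is not satisfied (F OR F).
(ii) own property — met.
(c) = F AND T = false.
So (1) is not satisfied (F OR F OR F).
(2) start within hours — met.
(a) site inspected — not satisfied.
(b) not (supervisor present) — satisfied.
(3) = F OR T = true.
Overall: F AND T AND T → false.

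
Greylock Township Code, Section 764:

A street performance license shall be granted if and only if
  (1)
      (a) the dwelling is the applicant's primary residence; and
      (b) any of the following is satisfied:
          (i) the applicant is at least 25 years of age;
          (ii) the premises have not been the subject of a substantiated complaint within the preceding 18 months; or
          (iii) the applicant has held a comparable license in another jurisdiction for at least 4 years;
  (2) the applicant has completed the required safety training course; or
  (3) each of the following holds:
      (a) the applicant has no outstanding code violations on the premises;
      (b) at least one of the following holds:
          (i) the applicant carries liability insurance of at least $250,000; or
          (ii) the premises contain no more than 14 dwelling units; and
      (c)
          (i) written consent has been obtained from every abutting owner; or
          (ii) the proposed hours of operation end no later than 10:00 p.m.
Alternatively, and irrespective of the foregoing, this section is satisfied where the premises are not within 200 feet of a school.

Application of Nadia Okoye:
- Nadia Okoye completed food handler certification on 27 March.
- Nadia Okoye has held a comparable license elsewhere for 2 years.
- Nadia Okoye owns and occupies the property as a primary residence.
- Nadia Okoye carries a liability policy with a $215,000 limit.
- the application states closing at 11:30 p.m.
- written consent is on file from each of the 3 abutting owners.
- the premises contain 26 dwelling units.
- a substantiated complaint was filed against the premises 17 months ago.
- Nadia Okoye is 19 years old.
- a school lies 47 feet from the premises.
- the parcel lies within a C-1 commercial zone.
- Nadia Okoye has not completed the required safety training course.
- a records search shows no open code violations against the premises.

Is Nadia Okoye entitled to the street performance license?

No — denied.

(a) primary residence — met.
(i) age ≥ 25 — not satisfied.
(ii) no complaint in 18 mo. — not met.
(iii) prior license ≥ 4 yr — fails.
So (b) is not satisfied (F OR F OR F).
So (1) is not satisfied (T AND F).
(2) safety training — not satisfied.
(a) no code violations — holds.
(i) insurance ≥ $250,000 — fails.
(ii) ≤ 14 units — not satisfied.
So (b) is not satisfied (F OR F).
(i) all abutters consent — satisfied.
(ii) closes by 10 p.m. — fails.
So (c) is satisfied (T OR F).
So (3) is not satisfied (T AND F AND T).
So Overall is not satisfied (F OR F OR F).
Exception (≥200 ft from school) — not satisfied.
Result: main false OR exception false → false.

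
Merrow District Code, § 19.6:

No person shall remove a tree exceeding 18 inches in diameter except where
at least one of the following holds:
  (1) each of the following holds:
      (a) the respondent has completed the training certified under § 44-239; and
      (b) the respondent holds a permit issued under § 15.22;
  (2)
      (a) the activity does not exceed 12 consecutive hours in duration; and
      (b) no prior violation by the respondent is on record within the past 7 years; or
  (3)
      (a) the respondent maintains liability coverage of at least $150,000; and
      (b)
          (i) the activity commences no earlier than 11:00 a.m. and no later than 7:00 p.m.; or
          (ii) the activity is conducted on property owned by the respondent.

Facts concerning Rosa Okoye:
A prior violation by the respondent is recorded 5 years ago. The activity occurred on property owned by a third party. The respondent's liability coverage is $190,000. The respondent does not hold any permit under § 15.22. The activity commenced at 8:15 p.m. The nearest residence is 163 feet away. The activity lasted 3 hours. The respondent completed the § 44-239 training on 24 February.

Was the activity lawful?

(a) training certified — met.
(b) holds permit — not met.
(1): T AND F → false.
(a) ≤ 12 hrs duration — satisfied.
(b) no prior violation — not met.
So (2) is not satisfied (T AND F).
(a) coverage ≥ $150,000 — holds.
(i) start within hours — not satisfied.
(ii) own property — fails.
(b) = F OR F = false.
So (3) is not satisfied (T AND F).
So Overall is not satisfied (F OR F OR F).

No — unlawful.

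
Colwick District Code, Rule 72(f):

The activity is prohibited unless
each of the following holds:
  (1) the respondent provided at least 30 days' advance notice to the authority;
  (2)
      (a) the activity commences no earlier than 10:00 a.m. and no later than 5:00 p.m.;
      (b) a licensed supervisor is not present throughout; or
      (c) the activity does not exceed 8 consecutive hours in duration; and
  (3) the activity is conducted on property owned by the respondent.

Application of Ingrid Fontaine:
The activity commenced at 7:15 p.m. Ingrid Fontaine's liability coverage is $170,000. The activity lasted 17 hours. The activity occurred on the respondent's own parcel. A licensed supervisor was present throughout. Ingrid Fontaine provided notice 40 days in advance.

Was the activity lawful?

(1) ≥30 days' notice — met.
(a) start within hours — not satisfied.
(b) not (supervisor present) — fails.
(c) ≤ 8 hrs duration — not met.
So (2) is not satisfied (F OR F OR F).
(3) own property — satisfied.
Overall = T AND F AND T = false.

No — unlawful.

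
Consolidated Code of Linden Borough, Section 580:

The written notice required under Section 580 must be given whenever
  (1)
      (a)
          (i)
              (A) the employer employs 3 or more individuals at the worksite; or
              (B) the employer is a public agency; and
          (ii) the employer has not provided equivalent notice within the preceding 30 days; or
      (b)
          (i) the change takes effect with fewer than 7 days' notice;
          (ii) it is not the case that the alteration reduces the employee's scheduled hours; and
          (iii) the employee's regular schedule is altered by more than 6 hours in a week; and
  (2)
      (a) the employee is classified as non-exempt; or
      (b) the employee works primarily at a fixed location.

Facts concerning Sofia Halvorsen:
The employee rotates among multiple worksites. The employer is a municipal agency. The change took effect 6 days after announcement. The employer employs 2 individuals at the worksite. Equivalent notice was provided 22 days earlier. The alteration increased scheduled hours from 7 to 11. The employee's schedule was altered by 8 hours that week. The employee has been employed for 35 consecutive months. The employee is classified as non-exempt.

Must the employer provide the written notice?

(A) ≥ 3 at site — fails.
(B) public agency — satisfied.
(i) = F OR T = true.
(ii) no recent notice — not satisfied.
(a): T AND F → false.
(i) < 7 days' notice — met.
(ii) not (hours reduced) — satisfied.
(iii) schedule shift > 6h — met.
So (b) is satisfied (T AND T AND T).
So (1) is satisfied (F OR T).
(a) non-exempt — met.
(b) fixed location — fails.
So (2) is satisfied (T OR F).
Overall = T AND T = true.

Yes — required.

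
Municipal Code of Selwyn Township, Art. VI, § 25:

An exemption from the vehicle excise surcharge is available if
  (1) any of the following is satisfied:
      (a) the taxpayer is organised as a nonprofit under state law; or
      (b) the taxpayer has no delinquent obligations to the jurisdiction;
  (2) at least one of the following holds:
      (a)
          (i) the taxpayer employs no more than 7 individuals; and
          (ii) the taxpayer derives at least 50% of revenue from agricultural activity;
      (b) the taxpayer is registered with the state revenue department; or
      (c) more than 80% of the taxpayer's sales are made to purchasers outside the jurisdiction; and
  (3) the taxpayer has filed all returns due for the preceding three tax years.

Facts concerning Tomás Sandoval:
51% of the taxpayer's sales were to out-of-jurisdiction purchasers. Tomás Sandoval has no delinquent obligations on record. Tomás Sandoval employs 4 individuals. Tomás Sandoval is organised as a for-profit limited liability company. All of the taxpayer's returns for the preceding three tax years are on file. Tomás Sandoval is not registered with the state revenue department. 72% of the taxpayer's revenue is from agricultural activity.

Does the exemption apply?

(a) nonprofit — not met.
(b) no delinquency — met.
(1) = F OR T = true.
(i) ≤ 7 employees — holds.
(ii) ≥50% agricultural — satisfied.
(a): T AND T → true.
(b) state-registered — not met.
(c) >80% out-of-jur. sales — fails.
So (2) is satisfied (T OR F OR F).
(3) returns current — met.
Overall: T AND T AND T → true.

Yes — exempt.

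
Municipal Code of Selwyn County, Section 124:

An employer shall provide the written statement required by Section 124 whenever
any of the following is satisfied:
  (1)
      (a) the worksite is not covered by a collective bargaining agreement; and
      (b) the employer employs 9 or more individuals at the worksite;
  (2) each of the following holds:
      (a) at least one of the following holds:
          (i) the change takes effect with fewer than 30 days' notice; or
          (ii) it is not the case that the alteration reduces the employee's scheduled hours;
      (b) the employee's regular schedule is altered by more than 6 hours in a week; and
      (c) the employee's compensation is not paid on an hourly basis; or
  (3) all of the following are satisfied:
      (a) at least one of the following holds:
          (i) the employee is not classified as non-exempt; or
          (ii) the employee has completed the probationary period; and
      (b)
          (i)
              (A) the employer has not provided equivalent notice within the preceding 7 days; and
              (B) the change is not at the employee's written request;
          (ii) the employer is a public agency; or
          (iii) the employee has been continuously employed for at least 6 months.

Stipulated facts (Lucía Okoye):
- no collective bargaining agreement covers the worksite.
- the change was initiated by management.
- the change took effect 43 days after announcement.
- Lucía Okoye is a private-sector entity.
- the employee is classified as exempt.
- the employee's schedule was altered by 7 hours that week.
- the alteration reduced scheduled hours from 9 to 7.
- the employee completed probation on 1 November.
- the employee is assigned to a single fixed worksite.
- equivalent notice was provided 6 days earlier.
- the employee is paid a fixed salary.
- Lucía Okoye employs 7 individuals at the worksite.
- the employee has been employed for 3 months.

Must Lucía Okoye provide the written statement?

(a) no CBA — satisfied.
(b) ≥ 9 at site — not met.
(1) = T AND F = false.
(i) < 30 days' notice — not satisfied.
(ii) not (hours reduced) — not satisfied.
(a): F OR F → false.
(b) schedule shift > 6h — met.
(c) not (hourly-paid) — holds.
(2) = F AND T AND T = false.
(i) not (non-exempt) — met.
(ii) past probation — satisfied.
(a): T OR T → true.
(A) no recent notice — not satisfied.
(B) not employee-requested — met.
(i) = F AND T = false.
(ii) public agency — fails.
(iii) tenure ≥ 6 mo. — not met.
So (b) is not satisfied (F OR F OR F).
(3) = T AND F = false.
Overall = F OR F OR F = false.

No — not required.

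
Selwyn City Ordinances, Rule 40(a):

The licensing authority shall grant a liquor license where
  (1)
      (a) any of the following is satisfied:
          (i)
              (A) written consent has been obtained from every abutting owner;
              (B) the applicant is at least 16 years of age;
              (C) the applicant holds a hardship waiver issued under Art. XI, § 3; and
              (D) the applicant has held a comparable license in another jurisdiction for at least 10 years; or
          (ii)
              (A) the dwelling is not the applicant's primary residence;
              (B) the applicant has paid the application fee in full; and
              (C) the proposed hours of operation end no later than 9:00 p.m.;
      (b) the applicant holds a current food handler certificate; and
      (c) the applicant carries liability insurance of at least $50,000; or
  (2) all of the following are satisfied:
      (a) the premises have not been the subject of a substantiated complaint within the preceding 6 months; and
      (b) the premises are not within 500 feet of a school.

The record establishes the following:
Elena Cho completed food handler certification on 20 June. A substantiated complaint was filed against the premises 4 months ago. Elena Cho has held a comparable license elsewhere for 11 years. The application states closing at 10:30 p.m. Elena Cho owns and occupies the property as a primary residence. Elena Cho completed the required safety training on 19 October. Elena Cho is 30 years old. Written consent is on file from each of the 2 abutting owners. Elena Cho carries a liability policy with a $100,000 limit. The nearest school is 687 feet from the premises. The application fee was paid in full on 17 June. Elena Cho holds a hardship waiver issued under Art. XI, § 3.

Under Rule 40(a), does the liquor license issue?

Yes — granted.

(A) all abutters consent — satisfied.
(B) age ≥ 16 — satisfied.
(C) hardship waiver — holds.
(D) prior license ≥ 10 yr — holds.
(i): T AND T AND T AND T → true.
(A) not (primary residence) — not satisfied.
(B) fee paid — holds.
(C) closes by 9 p.m. — not satisfied.
So (ii) is not satisfied (F AND T AND F).
(a) = T OR F = true.
(b) food handler cert. — satisfied.
(c) insurance ≥ $50,000 — satisfied.
So (1) is satisfied (T AND T AND T).
(a) no complaint in 6 mo. — not satisfied.
(b) ≥500 ft from school — satisfied.
So (2) is not satisfied (F AND T).
So Overall is satisfied (T OR F).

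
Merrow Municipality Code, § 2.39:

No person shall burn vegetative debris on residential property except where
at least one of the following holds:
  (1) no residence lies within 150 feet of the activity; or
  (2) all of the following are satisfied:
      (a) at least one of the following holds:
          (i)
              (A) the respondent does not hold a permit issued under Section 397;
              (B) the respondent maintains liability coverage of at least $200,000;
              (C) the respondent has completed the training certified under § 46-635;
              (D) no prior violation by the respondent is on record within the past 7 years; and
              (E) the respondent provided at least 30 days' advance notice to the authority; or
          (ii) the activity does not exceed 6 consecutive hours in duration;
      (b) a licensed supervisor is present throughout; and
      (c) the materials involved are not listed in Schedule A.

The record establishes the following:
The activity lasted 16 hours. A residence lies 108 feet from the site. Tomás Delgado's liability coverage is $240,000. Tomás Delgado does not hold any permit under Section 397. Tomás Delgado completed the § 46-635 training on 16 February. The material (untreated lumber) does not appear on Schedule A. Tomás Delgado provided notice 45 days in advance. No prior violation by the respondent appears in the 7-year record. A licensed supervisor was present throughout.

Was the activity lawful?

Yes — lawful.

(1) no residence in 150 ft — not satisfied.
(A) not (holds permit) — met.
(B) coverage ≥ $200,000 — holds.
(C) training certified — met.
(D) no prior violation — satisfied.
(E) ≥30 days' notice — holds.
(i) = T AND T AND T AND T AND T = true.
(ii) ≤ 6 hrs duration — not satisfied.
(a) = T OR F = true.
(b) supervisor present — satisfied.
(c) not (Schedule A material) — satisfied.
(2) = T AND T AND T = true.
Overall: F OR T → true.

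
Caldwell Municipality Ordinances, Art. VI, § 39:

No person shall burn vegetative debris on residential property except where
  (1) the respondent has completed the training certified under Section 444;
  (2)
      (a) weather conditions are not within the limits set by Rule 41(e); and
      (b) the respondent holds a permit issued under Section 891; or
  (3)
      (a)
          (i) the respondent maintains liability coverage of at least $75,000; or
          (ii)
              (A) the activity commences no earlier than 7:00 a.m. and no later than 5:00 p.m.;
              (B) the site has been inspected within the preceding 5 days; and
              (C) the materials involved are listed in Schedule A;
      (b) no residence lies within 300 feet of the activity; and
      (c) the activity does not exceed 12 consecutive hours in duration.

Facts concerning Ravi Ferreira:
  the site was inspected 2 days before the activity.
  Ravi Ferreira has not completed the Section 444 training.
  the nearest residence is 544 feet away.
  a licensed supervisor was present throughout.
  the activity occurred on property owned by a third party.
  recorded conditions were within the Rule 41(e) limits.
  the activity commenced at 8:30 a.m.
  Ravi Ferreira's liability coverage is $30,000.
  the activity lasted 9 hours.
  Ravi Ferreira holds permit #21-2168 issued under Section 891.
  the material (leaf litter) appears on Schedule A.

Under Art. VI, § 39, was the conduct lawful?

(1) training certified — not met.
(a) not (weather ok) — fails.
(b) holds permit — met.
(2): F AND T → false.
(i) coverage ≥ $75,000 — not met.
(A) start within hours — met.
(B) site inspected — satisfied.
(C) Schedule A material — met.
So (ii) is satisfied (T AND T AND T).
So (a) is satisfied (F OR T).
(b) no residence in 300 ft — met.
(c) ≤ 12 hrs duration — satisfied.
(3): T AND T AND T → true.
Overall: F OR F OR T → true.

Yes — lawful.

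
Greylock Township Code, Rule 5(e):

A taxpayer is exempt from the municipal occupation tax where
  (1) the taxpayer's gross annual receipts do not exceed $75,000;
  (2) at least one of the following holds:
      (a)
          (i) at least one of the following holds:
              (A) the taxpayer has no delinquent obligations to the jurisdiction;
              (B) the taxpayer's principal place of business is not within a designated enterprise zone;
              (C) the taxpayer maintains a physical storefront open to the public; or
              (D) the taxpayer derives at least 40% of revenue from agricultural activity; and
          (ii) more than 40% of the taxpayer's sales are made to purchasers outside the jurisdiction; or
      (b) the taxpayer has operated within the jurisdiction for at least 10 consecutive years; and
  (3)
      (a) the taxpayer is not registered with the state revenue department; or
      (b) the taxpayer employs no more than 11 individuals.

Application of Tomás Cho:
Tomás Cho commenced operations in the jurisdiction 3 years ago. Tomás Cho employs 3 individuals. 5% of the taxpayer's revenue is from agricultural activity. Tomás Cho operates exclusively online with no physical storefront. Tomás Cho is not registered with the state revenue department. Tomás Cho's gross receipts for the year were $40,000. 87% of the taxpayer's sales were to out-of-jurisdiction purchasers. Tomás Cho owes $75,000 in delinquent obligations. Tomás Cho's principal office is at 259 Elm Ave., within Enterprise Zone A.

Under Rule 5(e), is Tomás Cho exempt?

(1) receipts ≤ $75,000 — satisfied.
(A) no delinquency — not satisfied.
(B) not (in enterprise zone) — not met.
(C) has storefront — not met.
(D) ≥40% agricultural — fails.
So (i) is not satisfied (F OR F OR F OR F).
(ii) >40% out-of-jur. sales — holds.
So (a) is not satisfied (F AND T).
(b) ≥ 10 yrs in jurisdiction — fails.
(2) = F OR F = false.
(a) not (state-registered) — satisfied.
(b) ≤ 11 employees — met.
(3): T OR T → true.
So Overall is not satisfied (T AND F AND T).

No — not exempt.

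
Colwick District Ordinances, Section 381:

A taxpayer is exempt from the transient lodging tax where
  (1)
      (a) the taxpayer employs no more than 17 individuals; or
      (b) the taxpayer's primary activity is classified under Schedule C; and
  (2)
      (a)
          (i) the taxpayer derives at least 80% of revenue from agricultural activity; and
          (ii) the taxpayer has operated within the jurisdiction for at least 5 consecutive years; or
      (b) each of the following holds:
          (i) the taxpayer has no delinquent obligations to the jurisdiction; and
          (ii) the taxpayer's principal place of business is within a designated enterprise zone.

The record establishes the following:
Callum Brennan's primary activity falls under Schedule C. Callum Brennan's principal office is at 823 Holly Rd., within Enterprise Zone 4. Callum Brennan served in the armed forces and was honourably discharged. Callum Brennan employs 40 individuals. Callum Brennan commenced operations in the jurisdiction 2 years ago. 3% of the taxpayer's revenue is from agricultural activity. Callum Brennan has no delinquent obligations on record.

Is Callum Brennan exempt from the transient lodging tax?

Yes — exempt.

(a) ≤ 17 employees — fails.
(b) Schedule C activity — holds.
So (1) is satisfied (F OR T).
(i) ≥80% agricultural — not met.
(ii) ≥ 5 yrs in jurisdiction — not satisfied.
So (a) is not satisfied (F AND F).
(i) no delinquency — satisfied.
(ii) in enterprise zone — satisfied.
So (b) is satisfied (T AND T).
(2): F OR T → true.
Overall: T AND T → true.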